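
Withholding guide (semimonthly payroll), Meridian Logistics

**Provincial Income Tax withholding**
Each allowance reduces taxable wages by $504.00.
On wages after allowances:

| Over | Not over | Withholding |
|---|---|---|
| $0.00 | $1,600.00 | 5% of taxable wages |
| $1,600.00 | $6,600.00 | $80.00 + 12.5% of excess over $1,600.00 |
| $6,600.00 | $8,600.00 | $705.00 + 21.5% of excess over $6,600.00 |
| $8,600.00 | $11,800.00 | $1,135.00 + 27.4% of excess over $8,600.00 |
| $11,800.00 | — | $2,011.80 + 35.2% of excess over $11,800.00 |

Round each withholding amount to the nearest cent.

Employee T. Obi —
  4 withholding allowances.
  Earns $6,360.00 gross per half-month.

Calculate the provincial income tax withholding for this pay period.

Provincial Income Tax: taxable = $6,360.00 − 4×$504.00 = $4,344.00
  $80.00 + 12.5% × ($4,344.00 − $1,600.00) = $80.00 + 12.5% × $2,744.00 = $423.00

$423.00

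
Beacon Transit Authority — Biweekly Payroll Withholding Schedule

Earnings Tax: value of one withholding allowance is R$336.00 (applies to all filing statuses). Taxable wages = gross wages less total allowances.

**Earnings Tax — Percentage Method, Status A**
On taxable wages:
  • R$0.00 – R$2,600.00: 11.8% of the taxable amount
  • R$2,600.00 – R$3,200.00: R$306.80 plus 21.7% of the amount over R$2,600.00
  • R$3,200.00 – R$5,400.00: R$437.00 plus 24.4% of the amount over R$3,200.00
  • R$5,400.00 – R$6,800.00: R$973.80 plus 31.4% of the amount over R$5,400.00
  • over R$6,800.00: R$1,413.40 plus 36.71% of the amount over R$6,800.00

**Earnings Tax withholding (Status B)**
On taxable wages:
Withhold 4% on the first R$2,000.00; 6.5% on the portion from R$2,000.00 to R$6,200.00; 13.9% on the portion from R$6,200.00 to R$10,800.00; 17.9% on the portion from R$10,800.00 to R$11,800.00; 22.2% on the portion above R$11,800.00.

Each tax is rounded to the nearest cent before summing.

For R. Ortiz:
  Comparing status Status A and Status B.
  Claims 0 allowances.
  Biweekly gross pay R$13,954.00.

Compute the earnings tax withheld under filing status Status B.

R$1,649.59

Earnings Tax (Status B): taxable = R$13,954.00
  R$1,171.40 + 22.2% × (R$13,954.00 − R$11,800.00) = R$1,171.40 + 22.2% × R$2,154.00 = R$1,649.59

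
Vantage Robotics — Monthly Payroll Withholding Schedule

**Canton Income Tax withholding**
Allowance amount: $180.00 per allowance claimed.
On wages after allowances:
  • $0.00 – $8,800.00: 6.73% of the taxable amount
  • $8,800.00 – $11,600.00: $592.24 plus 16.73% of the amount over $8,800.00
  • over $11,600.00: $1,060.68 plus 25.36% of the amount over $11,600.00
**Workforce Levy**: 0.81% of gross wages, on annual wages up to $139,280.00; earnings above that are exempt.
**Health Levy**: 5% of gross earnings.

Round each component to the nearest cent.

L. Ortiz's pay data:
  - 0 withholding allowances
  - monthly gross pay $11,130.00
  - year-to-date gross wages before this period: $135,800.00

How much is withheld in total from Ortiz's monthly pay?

$1,566.74

Canton Income Tax: taxable = $11,130.00
  $592.24 + 16.73% × ($11,130.00 − $8,800.00) = $592.24 + 16.73% × $2,330.00 = $982.05
Workforce Levy: cap $139,280.00 − YTD $135,800.00 = $3,480.00 subject; 0.81% × $3,480.00 = $28.19
Health Levy: 5% × $11,130.00 = $556.50
Total: $982.05 + $28.19 + $556.50 = $1,566.74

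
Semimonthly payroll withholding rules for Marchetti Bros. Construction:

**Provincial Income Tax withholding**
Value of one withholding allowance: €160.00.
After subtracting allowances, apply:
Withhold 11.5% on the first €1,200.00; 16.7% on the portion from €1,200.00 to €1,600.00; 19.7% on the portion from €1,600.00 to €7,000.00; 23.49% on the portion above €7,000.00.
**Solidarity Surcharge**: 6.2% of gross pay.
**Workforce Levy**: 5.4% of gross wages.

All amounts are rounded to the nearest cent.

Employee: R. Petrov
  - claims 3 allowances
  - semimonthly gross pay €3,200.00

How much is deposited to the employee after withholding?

€2,403.36

Provincial Income Tax: taxable = €3,200.00 − 3×€160.00 = €2,720.00
  €204.80 + 19.7% × (€2,720.00 − €1,600.00) = €204.80 + 19.7% × €1,120.00 = €425.44
Solidarity Surcharge: 6.2% × €3,200.00 = €198.40
Workforce Levy: 5.4% × €3,200.00 = €172.80
Total withheld: €425.44 + €198.40 + €172.80 = €796.64
Net pay: €3,200.00 − €796.64 = €2,403.36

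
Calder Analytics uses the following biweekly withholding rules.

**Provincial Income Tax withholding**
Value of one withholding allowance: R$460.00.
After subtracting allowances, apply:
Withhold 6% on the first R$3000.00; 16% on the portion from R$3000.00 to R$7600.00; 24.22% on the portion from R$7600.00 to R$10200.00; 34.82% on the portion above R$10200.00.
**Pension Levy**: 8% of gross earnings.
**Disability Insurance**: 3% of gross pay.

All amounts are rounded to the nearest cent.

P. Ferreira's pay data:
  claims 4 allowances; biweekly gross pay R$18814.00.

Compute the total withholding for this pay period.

R$5973.97

Provincial Income Tax: taxable = R$18814.00 − 4×R$460.00 = R$16974.00
  R$1545.72 + 34.82% × (R$16974.00 − R$10200.00) = R$1545.72 + 34.82% × R$6774.00 = R$3904.43
Pension Levy: 8% × R$18814.00 = R$1505.12
Disability Insurance: 3% × R$18814.00 = R$564.42
Total: R$3904.43 + R$1505.12 + R$564.42 = R$5973.97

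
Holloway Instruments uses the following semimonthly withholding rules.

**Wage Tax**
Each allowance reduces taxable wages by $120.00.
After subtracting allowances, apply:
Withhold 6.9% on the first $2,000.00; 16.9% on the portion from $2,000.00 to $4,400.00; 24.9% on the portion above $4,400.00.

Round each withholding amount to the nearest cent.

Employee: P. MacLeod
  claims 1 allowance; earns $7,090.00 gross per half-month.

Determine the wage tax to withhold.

Wage Tax: taxable = $7,090.00 − 1×$120.00 = $6,970.00
  $543.60 + 24.9% × ($6,970.00 − $4,400.00) = $543.60 + 24.9% × $2,570.00 = $1,183.53

$1,183.53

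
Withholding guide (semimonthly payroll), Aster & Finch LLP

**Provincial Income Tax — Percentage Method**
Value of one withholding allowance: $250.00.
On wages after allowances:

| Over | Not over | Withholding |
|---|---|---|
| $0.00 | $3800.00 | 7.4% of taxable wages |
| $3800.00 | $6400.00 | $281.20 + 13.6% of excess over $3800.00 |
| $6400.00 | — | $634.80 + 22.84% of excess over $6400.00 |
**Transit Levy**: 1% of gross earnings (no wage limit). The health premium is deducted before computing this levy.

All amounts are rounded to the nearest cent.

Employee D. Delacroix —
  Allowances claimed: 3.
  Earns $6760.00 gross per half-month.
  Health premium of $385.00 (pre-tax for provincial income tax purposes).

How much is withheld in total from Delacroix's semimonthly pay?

Provincial Income Tax: taxable = $6760.00 − $385.00 − 3×$250.00 = $5625.00
  $281.20 + 13.6% × ($5625.00 − $3800.00) = $281.20 + 13.6% × $1825.00 = $529.40
Transit Levy: 1% × $6375.00 = $63.75
Total: $529.40 + $63.75 = $593.15

$593.15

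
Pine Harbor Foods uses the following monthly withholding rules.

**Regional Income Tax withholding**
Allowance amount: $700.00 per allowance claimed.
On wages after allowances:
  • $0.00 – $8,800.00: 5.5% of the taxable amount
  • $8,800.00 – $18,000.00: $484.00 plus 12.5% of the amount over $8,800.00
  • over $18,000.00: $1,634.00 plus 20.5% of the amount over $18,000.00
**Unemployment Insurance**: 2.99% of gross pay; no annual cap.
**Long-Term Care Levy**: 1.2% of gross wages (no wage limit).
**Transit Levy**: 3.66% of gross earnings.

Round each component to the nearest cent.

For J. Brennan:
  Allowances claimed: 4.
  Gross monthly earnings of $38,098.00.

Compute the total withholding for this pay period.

$8,170.79

Regional Income Tax: taxable = $38,098.00 − 4×$700.00 = $35,298.00
  $1,634.00 + 20.5% × ($35,298.00 − $18,000.00) = $1,634.00 + 20.5% × $17,298.00 = $5,180.09
Unemployment Insurance: 2.99% × $38,098.00 = $1,139.13
Long-Term Care Levy: 1.2% × $38,098.00 = $457.18
Transit Levy: 3.66% × $38,098.00 = $1,394.39
Total: $5,180.09 + $1,139.13 + $457.18 + $1,394.39 = $8,170.79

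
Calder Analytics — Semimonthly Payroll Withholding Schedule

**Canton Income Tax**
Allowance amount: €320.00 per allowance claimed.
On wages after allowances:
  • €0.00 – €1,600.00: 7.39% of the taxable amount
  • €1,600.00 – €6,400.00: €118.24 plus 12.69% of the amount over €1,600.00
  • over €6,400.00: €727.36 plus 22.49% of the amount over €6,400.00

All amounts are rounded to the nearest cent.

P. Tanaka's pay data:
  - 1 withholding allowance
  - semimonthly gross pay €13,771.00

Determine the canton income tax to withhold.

€2,313.13

Canton Income Tax: taxable = €13,771.00 − 1×€320.00 = €13,451.00
  €727.36 + 22.49% × (€13,451.00 − €6,400.00) = €727.36 + 22.49% × €7,051.00 = €2,313.13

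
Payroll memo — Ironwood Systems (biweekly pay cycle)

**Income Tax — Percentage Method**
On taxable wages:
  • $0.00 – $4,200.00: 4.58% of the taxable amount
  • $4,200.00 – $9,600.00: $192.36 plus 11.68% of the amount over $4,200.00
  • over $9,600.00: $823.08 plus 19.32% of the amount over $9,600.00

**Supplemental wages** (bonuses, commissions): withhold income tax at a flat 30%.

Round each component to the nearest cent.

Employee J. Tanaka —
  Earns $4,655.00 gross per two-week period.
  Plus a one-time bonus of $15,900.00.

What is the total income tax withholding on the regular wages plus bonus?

Income Tax: taxable = $4,655.00
  $192.36 + 11.68% × ($4,655.00 − $4,200.00) = $192.36 + 11.68% × $455.00 = $245.50
Supplemental (30% flat on bonus): 30% × $15,900.00 = $4,770.00
Total income tax: $245.50 + $4,770.00 = $5,015.50

$5,015.50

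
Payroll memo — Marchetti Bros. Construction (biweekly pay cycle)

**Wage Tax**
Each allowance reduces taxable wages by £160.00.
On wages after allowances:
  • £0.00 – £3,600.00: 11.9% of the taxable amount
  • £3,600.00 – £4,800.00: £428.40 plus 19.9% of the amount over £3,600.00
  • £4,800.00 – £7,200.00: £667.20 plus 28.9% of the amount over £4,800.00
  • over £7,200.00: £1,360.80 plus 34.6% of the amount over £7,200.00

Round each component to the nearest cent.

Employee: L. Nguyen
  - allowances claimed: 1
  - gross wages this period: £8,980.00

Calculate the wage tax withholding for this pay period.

Wage Tax: taxable = £8,980.00 − 1×£160.00 = £8,820.00
  £1,360.80 + 34.6% × (£8,820.00 − £7,200.00) = £1,360.80 + 34.6% × £1,620.00 = £1,921.32

£1,921.32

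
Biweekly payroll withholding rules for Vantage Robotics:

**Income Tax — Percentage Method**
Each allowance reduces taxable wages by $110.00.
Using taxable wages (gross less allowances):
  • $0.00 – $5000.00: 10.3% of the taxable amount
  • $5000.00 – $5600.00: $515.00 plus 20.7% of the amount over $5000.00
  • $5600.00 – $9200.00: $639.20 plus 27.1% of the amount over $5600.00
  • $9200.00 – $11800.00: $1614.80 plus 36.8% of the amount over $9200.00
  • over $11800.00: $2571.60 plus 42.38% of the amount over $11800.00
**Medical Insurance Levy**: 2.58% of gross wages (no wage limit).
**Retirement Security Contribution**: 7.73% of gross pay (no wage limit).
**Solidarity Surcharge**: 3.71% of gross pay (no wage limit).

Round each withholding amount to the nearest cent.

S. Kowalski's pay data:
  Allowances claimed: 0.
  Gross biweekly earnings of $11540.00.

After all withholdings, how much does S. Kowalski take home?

Income Tax: taxable = $11540.00
  $1614.80 + 36.8% × ($11540.00 − $9200.00) = $1614.80 + 36.8% × $2340.00 = $2475.92
Medical Insurance Levy: 2.58% × $11540.00 = $297.73
Retirement Security Contribution: 7.73% × $11540.00 = $892.04
Solidarity Surcharge: 3.71% × $11540.00 = $428.13
Total withheld: $2475.92 + $297.73 + $892.04 + $428.13 = $4093.82
Net pay: $11540.00 − $4093.82 = $7446.18

$7446.18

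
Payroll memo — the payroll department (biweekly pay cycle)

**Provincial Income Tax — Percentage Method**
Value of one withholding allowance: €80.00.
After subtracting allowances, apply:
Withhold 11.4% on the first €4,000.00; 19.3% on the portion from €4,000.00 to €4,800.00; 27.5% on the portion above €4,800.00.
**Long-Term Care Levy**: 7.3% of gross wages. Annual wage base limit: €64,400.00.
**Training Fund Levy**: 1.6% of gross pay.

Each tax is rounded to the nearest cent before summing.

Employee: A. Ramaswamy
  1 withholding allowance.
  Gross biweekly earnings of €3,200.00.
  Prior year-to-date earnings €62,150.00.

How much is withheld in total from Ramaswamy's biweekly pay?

€571.13

Provincial Income Tax: taxable = €3,200.00 − 1×€80.00 = €3,120.00
  11.4% × €3,120.00 = €355.68
Long-Term Care Levy: cap €64,400.00 − YTD €62,150.00 = €2,250.00 subject; 7.3% × €2,250.00 = €164.25
Training Fund Levy: 1.6% × €3,200.00 = €51.20
Total: €355.68 + €164.25 + €51.20 = €571.13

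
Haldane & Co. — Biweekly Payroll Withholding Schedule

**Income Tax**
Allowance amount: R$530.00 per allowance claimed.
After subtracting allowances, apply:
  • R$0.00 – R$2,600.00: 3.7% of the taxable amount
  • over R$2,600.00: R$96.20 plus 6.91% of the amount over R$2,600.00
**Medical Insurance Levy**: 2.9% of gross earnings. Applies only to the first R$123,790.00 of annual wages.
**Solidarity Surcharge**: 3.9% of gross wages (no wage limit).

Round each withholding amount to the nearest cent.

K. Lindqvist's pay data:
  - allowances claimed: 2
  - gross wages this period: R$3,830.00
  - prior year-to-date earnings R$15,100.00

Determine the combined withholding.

Income Tax: taxable = R$3,830.00 − 2×R$530.00 = R$2,770.00
  R$96.20 + 6.91% × (R$2,770.00 − R$2,600.00) = R$96.20 + 6.91% × R$170.00 = R$107.95
Medical Insurance Levy: 2.9% × R$3,830.00 = R$111.07
Solidarity Surcharge: 3.9% × R$3,830.00 = R$149.37
Total: R$107.95 + R$111.07 + R$149.37 = R$368.39

R$368.39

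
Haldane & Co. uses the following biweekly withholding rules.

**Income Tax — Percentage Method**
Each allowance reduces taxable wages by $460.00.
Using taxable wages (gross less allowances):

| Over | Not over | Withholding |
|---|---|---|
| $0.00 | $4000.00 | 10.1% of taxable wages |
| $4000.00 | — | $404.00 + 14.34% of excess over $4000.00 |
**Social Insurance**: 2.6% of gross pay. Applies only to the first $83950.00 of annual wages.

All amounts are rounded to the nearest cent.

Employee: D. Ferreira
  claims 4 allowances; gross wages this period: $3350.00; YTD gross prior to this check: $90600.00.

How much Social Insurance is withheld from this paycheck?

$0.00

Social Insurance: YTD $90600.00 ≥ cap $83950.00 → $0.00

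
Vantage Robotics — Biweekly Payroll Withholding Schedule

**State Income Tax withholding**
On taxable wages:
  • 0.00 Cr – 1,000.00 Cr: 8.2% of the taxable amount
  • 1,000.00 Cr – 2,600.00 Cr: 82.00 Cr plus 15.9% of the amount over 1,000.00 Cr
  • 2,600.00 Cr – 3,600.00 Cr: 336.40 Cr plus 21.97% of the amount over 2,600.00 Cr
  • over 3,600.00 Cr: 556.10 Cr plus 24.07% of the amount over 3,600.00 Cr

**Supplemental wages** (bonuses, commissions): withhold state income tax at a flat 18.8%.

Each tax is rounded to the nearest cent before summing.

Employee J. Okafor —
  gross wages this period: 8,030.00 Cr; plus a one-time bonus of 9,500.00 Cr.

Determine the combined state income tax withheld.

3,408.40 Cr

State Income Tax: taxable = 8,030.00 Cr
  556.10 Cr + 24.07% × (8,030.00 Cr − 3,600.00 Cr) = 556.10 Cr + 24.07% × 4,430.00 Cr = 1,622.40 Cr
Supplemental (18.8% flat on bonus): 18.8% × 9,500.00 Cr = 1,786.00 Cr
Total state income tax: 1,622.40 Cr + 1,786.00 Cr = 3,408.40 Cr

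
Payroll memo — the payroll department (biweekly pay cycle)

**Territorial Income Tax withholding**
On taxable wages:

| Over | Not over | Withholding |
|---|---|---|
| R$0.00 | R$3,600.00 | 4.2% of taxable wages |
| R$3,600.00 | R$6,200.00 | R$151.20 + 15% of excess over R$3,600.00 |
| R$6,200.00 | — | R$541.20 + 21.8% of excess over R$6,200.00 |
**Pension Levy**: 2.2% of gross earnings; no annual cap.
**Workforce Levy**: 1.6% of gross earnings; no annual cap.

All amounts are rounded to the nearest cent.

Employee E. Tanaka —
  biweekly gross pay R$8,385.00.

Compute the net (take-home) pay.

R$7,048.84

Territorial Income Tax: taxable = R$8,385.00
  R$541.20 + 21.8% × (R$8,385.00 − R$6,200.00) = R$541.20 + 21.8% × R$2,185.00 = R$1,017.53
Pension Levy: 2.2% × R$8,385.00 = R$184.47
Workforce Levy: 1.6% × R$8,385.00 = R$134.16
Total withheld: R$1,017.53 + R$184.47 + R$134.16 = R$1,336.16
Net pay: R$8,385.00 − R$1,336.16 = R$7,048.84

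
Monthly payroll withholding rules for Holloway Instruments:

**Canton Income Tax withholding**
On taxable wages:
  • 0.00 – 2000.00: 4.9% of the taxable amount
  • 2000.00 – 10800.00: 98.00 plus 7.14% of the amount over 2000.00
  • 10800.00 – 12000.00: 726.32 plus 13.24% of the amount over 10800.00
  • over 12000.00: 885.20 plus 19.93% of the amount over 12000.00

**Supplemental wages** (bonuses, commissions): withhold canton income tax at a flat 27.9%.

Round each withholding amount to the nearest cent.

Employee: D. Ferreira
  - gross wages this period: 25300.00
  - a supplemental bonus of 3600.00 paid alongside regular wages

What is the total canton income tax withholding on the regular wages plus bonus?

4540.29

Canton Income Tax: taxable = 25300.00
  885.20 + 19.93% × (25300.00 − 12000.00) = 885.20 + 19.93% × 13300.00 = 3535.89
Supplemental (27.9% flat on bonus): 27.9% × 3600.00 = 1004.40
Total canton income tax: 3535.89 + 1004.40 = 4540.29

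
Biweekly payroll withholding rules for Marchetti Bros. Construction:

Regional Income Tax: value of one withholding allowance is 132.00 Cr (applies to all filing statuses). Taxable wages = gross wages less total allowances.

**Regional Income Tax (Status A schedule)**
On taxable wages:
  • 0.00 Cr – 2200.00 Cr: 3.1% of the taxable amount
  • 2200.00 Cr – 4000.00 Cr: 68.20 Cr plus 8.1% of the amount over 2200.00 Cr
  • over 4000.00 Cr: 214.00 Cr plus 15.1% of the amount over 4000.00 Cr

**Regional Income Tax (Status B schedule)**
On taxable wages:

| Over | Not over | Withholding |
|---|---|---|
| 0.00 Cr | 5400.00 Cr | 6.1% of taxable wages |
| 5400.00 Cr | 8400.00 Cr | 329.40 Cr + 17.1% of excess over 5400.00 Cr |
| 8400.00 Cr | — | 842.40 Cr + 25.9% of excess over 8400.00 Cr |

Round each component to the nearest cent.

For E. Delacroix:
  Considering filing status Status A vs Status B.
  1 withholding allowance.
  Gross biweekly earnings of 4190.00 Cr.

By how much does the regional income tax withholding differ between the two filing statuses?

Regional Income Tax (Status A): taxable = 4190.00 Cr − 1×132.00 Cr = 4058.00 Cr
  214.00 Cr + 15.1% × (4058.00 Cr − 4000.00 Cr) = 214.00 Cr + 15.1% × 58.00 Cr = 222.76 Cr
Regional Income Tax (Status B): taxable = 4190.00 Cr − 1×132.00 Cr = 4058.00 Cr
  6.1% × 4058.00 Cr = 247.54 Cr
Difference: |222.76 Cr − 247.54 Cr| = 24.78 Cr (higher under Status B)

24.78 Cr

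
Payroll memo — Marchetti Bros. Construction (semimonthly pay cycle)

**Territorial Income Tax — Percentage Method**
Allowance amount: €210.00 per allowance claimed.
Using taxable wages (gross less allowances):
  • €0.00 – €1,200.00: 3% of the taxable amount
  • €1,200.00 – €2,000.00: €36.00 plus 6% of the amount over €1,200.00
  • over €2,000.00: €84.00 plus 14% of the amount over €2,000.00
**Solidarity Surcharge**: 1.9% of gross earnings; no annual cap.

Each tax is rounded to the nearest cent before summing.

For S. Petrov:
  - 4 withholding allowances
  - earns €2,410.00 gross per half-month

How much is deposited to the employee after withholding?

Territorial Income Tax: taxable = €2,410.00 − 4×€210.00 = €1,570.00
  €36.00 + 6% × (€1,570.00 − €1,200.00) = €36.00 + 6% × €370.00 = €58.20
Solidarity Surcharge: 1.9% × €2,410.00 = €45.79
Total withheld: €58.20 + €45.79 = €103.99
Net pay: €2,410.00 − €103.99 = €2,306.01

€2,306.01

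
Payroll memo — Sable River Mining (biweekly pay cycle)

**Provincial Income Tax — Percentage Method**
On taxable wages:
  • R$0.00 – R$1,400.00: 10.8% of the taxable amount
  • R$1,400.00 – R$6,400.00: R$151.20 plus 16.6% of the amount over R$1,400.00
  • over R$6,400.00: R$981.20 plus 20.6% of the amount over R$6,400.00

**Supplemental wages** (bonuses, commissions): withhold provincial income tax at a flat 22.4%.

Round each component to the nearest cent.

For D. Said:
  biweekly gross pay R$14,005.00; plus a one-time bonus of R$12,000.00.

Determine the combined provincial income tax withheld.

Provincial Income Tax: taxable = R$14,005.00
  R$981.20 + 20.6% × (R$14,005.00 − R$6,400.00) = R$981.20 + 20.6% × R$7,605.00 = R$2,547.83
Supplemental (22.4% flat on bonus): 22.4% × R$12,000.00 = R$2,688.00
Total provincial income tax: R$2,547.83 + R$2,688.00 = R$5,235.83

R$5,235.83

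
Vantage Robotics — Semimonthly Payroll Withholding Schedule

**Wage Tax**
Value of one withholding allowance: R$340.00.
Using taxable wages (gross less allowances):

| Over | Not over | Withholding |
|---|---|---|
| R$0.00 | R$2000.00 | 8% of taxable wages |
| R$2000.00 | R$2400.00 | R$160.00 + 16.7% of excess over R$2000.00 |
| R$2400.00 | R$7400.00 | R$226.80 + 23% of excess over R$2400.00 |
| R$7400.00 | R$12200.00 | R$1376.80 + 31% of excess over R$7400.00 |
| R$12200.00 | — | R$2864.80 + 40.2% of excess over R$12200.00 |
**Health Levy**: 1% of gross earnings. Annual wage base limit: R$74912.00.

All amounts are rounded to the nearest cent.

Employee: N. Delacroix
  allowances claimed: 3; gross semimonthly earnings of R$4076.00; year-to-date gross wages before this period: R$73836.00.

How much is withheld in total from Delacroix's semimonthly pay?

R$388.44

Wage Tax: taxable = R$4076.00 − 3×R$340.00 = R$3056.00
  R$226.80 + 23% × (R$3056.00 − R$2400.00) = R$226.80 + 23% × R$656.00 = R$377.68
Health Levy: cap R$74912.00 − YTD R$73836.00 = R$1076.00 subject; 1% × R$1076.00 = R$10.76
Total: R$377.68 + R$10.76 = R$388.44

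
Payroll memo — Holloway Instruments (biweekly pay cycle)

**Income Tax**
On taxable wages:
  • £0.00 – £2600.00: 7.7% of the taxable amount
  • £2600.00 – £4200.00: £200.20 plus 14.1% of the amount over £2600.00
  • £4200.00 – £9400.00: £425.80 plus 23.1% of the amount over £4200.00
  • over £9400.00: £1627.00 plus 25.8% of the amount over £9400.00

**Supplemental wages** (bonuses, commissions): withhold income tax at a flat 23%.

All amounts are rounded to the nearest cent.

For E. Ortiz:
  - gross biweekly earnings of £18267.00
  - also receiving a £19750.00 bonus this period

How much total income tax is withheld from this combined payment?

£8457.19

Income Tax: taxable = £18267.00
  £1627.00 + 25.8% × (£18267.00 − £9400.00) = £1627.00 + 25.8% × £8867.00 = £3914.69
Supplemental (23% flat on bonus): 23% × £19750.00 = £4542.50
Total income tax: £3914.69 + £4542.50 = £8457.19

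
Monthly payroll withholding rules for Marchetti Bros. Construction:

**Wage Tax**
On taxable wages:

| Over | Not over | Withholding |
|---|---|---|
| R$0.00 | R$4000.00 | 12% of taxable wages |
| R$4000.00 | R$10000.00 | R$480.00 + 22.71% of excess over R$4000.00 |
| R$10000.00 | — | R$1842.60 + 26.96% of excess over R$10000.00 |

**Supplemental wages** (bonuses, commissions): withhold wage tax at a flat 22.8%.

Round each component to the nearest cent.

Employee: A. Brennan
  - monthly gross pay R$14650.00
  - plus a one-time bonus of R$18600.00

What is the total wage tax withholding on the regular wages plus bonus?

Wage Tax: taxable = R$14650.00
  R$1842.60 + 26.96% × (R$14650.00 − R$10000.00) = R$1842.60 + 26.96% × R$4650.00 = R$3096.24
Supplemental (22.8% flat on bonus): 22.8% × R$18600.00 = R$4240.80
Total wage tax: R$3096.24 + R$4240.80 = R$7337.04

R$7337.04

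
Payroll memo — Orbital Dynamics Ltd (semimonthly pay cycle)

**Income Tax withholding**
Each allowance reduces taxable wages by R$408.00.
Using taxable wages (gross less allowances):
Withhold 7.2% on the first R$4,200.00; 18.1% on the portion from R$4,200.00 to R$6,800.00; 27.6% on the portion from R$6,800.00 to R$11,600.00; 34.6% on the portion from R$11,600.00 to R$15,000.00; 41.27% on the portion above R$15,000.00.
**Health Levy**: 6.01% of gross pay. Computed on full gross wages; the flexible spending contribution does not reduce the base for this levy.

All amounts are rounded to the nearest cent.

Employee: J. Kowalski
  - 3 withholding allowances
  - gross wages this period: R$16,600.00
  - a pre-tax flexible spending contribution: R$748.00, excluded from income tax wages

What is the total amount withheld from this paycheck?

Income Tax: taxable = R$16,600.00 − R$748.00 − 3×R$408.00 = R$14,628.00
  R$2,097.80 + 34.6% × (R$14,628.00 − R$11,600.00) = R$2,097.80 + 34.6% × R$3,028.00 = R$3,145.49
Health Levy: 6.01% × R$16,600.00 = R$997.66
Total: R$3,145.49 + R$997.66 = R$4,143.15

R$4,143.15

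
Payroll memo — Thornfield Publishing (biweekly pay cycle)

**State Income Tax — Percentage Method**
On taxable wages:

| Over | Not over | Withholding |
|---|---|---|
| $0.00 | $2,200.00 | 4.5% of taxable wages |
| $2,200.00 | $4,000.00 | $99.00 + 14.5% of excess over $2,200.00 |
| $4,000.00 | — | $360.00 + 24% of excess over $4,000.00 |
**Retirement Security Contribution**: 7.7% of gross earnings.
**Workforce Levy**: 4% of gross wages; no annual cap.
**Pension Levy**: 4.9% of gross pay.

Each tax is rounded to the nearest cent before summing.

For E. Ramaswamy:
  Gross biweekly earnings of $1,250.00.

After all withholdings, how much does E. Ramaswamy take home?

$986.25

State Income Tax: taxable = $1,250.00
  4.5% × $1,250.00 = $56.25
Retirement Security Contribution: 7.7% × $1,250.00 = $96.25
Workforce Levy: 4% × $1,250.00 = $50.00
Pension Levy: 4.9% × $1,250.00 = $61.25
Total withheld: $56.25 + $96.25 + $50.00 + $61.25 = $263.75
Net pay: $1,250.00 − $263.75 = $986.25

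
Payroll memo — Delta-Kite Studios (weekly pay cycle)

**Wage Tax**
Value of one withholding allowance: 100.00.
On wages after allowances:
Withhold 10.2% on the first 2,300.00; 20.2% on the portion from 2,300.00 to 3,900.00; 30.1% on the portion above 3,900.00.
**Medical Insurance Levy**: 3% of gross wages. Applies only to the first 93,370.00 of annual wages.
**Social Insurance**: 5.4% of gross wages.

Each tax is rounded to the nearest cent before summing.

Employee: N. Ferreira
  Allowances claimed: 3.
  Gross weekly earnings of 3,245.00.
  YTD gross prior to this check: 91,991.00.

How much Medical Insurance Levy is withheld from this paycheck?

41.37

Medical Insurance Levy: cap 93,370.00 − YTD 91,991.00 = 1,379.00 subject; 3% × 1,379.00 = 41.37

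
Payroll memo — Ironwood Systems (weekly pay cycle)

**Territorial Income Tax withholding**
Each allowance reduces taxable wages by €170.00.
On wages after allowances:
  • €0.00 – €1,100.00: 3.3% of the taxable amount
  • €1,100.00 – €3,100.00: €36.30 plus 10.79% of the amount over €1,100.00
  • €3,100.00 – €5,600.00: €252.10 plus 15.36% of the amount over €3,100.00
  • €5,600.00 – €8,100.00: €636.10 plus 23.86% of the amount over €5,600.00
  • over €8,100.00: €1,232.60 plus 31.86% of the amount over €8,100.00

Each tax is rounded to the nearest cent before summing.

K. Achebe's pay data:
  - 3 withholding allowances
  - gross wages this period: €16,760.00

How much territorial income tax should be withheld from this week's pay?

Territorial Income Tax: taxable = €16,760.00 − 3×€170.00 = €16,250.00
  €1,232.60 + 31.86% × (€16,250.00 − €8,100.00) = €1,232.60 + 31.86% × €8,150.00 = €3,829.19

€3,829.19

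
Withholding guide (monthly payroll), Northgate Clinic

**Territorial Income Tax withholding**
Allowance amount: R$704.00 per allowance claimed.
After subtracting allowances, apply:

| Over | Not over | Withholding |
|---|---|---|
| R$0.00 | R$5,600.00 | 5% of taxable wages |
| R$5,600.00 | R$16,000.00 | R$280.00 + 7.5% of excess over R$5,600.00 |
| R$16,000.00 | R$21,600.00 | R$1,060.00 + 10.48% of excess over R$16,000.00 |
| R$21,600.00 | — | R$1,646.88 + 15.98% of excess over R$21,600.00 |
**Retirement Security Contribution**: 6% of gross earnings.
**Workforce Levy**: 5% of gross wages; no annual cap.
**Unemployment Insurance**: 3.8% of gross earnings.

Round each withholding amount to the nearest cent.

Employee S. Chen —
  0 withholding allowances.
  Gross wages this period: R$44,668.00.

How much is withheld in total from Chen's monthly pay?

Territorial Income Tax: taxable = R$44,668.00
  R$1,646.88 + 15.98% × (R$44,668.00 − R$21,600.00) = R$1,646.88 + 15.98% × R$23,068.00 = R$5,333.15
Retirement Security Contribution: 6% × R$44,668.00 = R$2,680.08
Workforce Levy: 5% × R$44,668.00 = R$2,233.40
Unemployment Insurance: 3.8% × R$44,668.00 = R$1,697.38
Total: R$5,333.15 + R$2,680.08 + R$2,233.40 + R$1,697.38 = R$11,944.01

R$11,944.01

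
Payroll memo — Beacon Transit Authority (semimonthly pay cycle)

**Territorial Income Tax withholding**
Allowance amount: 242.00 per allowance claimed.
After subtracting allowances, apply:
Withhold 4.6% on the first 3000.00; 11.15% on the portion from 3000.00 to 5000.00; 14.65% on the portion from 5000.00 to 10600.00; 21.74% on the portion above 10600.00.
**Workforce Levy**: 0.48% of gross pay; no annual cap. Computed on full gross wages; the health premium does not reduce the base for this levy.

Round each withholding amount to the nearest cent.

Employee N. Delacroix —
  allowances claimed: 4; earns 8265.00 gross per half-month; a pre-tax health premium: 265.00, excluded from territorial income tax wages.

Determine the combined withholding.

698.36

Territorial Income Tax: taxable = 8265.00 − 265.00 − 4×242.00 = 7032.00
  361.00 + 14.65% × (7032.00 − 5000.00) = 361.00 + 14.65% × 2032.00 = 658.69
Workforce Levy: 0.48% × 8265.00 = 39.67
Total: 658.69 + 39.67 = 698.36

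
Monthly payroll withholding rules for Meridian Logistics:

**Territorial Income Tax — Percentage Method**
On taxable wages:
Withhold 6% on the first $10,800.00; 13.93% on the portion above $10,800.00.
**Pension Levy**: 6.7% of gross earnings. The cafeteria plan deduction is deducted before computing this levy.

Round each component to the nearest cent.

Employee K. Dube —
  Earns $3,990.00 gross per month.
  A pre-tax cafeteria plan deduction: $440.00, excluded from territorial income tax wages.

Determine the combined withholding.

$450.85

Territorial Income Tax: taxable = $3,990.00 − $440.00 = $3,550.00
  6% × $3,550.00 = $213.00
Pension Levy: 6.7% × $3,550.00 = $237.85
Total: $213.00 + $237.85 = $450.85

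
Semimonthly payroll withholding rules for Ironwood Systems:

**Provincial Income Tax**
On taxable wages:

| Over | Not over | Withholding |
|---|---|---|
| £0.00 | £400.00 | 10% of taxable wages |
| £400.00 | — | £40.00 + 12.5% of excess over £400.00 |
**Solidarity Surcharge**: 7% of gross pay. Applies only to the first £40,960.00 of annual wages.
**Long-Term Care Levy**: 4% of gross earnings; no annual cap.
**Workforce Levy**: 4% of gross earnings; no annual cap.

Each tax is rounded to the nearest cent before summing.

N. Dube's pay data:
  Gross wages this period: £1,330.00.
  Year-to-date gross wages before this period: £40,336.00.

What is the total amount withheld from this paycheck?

Provincial Income Tax: taxable = £1,330.00
  £40.00 + 12.5% × (£1,330.00 − £400.00) = £40.00 + 12.5% × £930.00 = £156.25
Solidarity Surcharge: cap £40,960.00 − YTD £40,336.00 = £624.00 subject; 7% × £624.00 = £43.68
Long-Term Care Levy: 4% × £1,330.00 = £53.20
Workforce Levy: 4% × £1,330.00 = £53.20
Total: £156.25 + £43.68 + £53.20 + £53.20 = £306.33

£306.33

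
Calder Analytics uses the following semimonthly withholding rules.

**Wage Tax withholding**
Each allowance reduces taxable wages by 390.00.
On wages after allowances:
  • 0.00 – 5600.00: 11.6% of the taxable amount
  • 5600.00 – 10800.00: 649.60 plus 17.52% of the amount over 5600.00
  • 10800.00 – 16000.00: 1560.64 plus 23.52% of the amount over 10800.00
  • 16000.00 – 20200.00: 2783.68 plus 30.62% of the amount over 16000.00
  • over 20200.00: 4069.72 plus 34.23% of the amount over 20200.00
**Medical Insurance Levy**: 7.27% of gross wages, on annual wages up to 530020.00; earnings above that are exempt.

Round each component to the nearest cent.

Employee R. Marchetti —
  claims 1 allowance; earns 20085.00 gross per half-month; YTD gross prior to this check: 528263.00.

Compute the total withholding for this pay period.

Wage Tax: taxable = 20085.00 − 1×390.00 = 19695.00
  2783.68 + 30.62% × (19695.00 − 16000.00) = 2783.68 + 30.62% × 3695.00 = 3915.09
Medical Insurance Levy: cap 530020.00 − YTD 528263.00 = 1757.00 subject; 7.27% × 1757.00 = 127.73
Total: 3915.09 + 127.73 = 4042.82

4042.82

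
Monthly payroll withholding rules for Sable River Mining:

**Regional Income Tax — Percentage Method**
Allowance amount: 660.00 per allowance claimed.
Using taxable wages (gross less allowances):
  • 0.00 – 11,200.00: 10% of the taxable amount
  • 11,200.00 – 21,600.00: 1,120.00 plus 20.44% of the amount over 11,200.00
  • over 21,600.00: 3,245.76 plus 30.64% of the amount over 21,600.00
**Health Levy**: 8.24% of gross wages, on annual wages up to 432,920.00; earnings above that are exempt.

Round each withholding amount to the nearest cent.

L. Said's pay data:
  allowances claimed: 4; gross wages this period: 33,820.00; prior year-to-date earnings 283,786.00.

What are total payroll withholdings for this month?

8,967.84

Regional Income Tax: taxable = 33,820.00 − 4×660.00 = 31,180.00
  3,245.76 + 30.64% × (31,180.00 − 21,600.00) = 3,245.76 + 30.64% × 9,580.00 = 6,181.07
Health Levy: 8.24% × 33,820.00 = 2,786.77
Total: 6,181.07 + 2,786.77 = 8,967.84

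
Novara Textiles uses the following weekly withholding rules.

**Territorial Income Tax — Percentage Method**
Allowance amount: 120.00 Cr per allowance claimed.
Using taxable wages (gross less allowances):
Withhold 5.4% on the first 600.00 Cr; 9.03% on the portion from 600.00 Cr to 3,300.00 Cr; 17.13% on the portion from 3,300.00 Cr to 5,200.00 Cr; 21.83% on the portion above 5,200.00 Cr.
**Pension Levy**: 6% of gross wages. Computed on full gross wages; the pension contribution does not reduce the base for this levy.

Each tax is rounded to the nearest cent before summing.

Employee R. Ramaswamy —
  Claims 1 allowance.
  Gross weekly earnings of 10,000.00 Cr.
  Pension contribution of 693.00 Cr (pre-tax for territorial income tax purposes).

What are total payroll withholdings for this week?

Territorial Income Tax: taxable = 10,000.00 Cr − 693.00 Cr − 1×120.00 Cr = 9,187.00 Cr
  601.68 Cr + 21.83% × (9,187.00 Cr − 5,200.00 Cr) = 601.68 Cr + 21.83% × 3,987.00 Cr = 1,472.04 Cr
Pension Levy: 6% × 10,000.00 Cr = 600.00 Cr
Total: 1,472.04 Cr + 600.00 Cr = 2,072.04 Cr

2,072.04 Cr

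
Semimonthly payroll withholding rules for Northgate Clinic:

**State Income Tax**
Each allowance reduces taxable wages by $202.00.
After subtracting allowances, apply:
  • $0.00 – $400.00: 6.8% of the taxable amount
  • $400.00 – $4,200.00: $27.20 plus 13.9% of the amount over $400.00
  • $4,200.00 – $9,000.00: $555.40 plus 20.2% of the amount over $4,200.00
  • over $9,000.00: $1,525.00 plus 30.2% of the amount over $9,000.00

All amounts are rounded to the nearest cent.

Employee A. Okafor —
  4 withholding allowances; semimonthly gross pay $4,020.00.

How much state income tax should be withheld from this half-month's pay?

$418.07

State Income Tax: taxable = $4,020.00 − 4×$202.00 = $3,212.00
  $27.20 + 13.9% × ($3,212.00 − $400.00) = $27.20 + 13.9% × $2,812.00 = $418.07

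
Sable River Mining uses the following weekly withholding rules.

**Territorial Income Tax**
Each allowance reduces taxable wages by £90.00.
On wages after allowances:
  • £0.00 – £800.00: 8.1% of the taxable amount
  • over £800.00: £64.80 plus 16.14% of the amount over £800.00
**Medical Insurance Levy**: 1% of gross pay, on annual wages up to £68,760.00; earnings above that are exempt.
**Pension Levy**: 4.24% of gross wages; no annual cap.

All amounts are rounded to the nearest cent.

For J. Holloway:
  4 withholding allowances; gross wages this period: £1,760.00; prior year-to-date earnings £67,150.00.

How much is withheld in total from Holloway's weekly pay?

Territorial Income Tax: taxable = £1,760.00 − 4×£90.00 = £1,400.00
  £64.80 + 16.14% × (£1,400.00 − £800.00) = £64.80 + 16.14% × £600.00 = £161.64
Medical Insurance Levy: cap £68,760.00 − YTD £67,150.00 = £1,610.00 subject; 1% × £1,610.00 = £16.10
Pension Levy: 4.24% × £1,760.00 = £74.62
Total: £161.64 + £16.10 + £74.62 = £252.36

£252.36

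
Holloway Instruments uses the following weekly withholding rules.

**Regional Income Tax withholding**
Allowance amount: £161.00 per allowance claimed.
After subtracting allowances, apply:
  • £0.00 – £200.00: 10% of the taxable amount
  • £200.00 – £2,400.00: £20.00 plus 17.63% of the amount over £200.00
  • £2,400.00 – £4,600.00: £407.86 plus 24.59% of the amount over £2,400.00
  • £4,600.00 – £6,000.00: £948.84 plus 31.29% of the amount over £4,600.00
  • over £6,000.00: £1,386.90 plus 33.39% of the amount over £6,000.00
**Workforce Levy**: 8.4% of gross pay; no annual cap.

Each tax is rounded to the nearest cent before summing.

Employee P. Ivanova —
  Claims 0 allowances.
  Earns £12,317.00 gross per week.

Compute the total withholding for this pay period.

£4,530.78

Regional Income Tax: taxable = £12,317.00
  £1,386.90 + 33.39% × (£12,317.00 − £6,000.00) = £1,386.90 + 33.39% × £6,317.00 = £3,496.15
Workforce Levy: 8.4% × £12,317.00 = £1,034.63
Total: £3,496.15 + £1,034.63 = £4,530.78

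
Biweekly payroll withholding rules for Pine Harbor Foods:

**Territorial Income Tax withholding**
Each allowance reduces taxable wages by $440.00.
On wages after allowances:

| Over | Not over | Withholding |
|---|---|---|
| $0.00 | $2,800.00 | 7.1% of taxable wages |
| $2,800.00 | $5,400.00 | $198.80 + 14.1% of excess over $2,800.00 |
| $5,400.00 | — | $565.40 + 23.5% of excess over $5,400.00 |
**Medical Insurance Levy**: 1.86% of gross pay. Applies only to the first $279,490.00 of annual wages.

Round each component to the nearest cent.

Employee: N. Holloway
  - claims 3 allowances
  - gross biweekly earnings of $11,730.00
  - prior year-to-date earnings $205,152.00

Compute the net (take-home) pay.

Territorial Income Tax: taxable = $11,730.00 − 3×$440.00 = $10,410.00
  $565.40 + 23.5% × ($10,410.00 − $5,400.00) = $565.40 + 23.5% × $5,010.00 = $1,742.75
Medical Insurance Levy: 1.86% × $11,730.00 = $218.18
Total withheld: $1,742.75 + $218.18 = $1,960.93
Net pay: $11,730.00 − $1,960.93 = $9,769.07

$9,769.07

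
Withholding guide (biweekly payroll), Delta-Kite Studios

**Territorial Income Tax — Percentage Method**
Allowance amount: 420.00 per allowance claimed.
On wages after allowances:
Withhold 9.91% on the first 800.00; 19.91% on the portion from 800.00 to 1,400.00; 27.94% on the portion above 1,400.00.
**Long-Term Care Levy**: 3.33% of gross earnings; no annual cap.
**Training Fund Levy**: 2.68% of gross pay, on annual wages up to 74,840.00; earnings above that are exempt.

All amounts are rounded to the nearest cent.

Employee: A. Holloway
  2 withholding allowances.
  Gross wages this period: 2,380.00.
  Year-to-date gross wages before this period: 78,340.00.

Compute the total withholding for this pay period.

Territorial Income Tax: taxable = 2,380.00 − 2×420.00 = 1,540.00
  198.74 + 27.94% × (1,540.00 − 1,400.00) = 198.74 + 27.94% × 140.00 = 237.86
Long-Term Care Levy: 3.33% × 2,380.00 = 79.25
Training Fund Levy: YTD 78,340.00 ≥ cap 74,840.00 → 0.00
Total: 237.86 + 79.25 + 0.00 = 317.11

317.11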